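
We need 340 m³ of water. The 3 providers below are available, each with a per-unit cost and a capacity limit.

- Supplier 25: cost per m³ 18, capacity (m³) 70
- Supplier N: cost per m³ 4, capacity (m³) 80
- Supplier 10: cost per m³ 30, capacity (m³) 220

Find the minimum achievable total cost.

7280

Use providers in increasing cost order.
Supplier N at 4: take all 80 m³ — 260 still needed.
Supplier 25 at 18: take all 70 m³ — 190 still needed.
Supplier 10 at 30: take 190 of its 220 — requirement met.
Cost = 80×4 + 70×18 + 190×30 = 7280.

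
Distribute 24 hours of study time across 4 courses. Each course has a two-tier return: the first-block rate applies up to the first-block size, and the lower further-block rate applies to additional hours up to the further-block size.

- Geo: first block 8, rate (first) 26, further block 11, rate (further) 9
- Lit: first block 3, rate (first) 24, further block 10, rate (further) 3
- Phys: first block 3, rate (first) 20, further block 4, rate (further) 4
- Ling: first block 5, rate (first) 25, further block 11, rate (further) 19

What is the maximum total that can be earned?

Treat each block as its own option and order by rate: Geo/T1 26 > Ling/T1 25 > Lit/T1 24 > Phys/T1 20 > Ling/T2 19 > Geo/T2 9 > Phys/T2 4 > Lit/T2 3.
Fill Geo T1 block (8 at 26) → 16 left.
Ling/T1 (25): +5 → 11 left.
Lit T1 at 24: fill all 3 → 8 left.
Phys T1 at 20: fill all 3 → 5 left.
Ling T2 at 19: only 5 left, fill 5.
Total = 26×8 + 25×5 + 24×3 + 20×3 + 19×5 = 560.

560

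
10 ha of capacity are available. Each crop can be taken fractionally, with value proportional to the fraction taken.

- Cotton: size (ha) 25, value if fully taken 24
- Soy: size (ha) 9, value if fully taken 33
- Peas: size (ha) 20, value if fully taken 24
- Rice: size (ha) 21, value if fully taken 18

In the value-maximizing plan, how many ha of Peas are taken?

1

Best value per unit of size first: Soy 33/9≈3.67, Peas 24/20≈1.2, Cotton 24/25≈0.96, Rice 18/21≈0.857.
Soy: take in full, 9 ha for value 33 → 1 left.
1 ha left: a 1/20 share of Peas gives 24×1/20 = 1.2.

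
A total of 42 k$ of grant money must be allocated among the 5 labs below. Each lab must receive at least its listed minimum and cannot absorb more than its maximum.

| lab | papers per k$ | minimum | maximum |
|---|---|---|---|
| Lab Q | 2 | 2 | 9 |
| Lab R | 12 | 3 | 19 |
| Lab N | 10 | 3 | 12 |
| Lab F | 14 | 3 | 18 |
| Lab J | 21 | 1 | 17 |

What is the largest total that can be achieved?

Meeting every minimum uses 2+3+3+3+1 = 12 k$, leaving 30.
Order the labs by papers per k$: Lab J 21 > Lab F 14 > Lab R 12 > Lab N 10 > Lab Q 2.
Lab J takes 16 more to reach its cap of 17 — 14 left.
Lab F: +14 (room for 15) → 17. Pool exhausted.
Total = 2×2 + 12×3 + 10×3 + 14×17 + 21×17 = 665.

665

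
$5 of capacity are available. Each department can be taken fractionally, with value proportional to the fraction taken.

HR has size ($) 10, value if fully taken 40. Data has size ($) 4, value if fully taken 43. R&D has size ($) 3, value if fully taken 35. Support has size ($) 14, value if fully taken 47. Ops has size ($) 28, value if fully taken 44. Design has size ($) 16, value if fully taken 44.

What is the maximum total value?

Best value per unit of size first: R&D 35/3≈11.7, Data 43/4≈10.8, HR 40/10≈4, Support 47/14≈3.36, Design 44/16≈2.75, Ops 44/28≈1.57.
R&D: take in full, 3 $ for value 35 → 2 left.
Fill the last 2 $ with part of Data: 2/4 of it earns 21.5.
Total value = 56.5.

56.5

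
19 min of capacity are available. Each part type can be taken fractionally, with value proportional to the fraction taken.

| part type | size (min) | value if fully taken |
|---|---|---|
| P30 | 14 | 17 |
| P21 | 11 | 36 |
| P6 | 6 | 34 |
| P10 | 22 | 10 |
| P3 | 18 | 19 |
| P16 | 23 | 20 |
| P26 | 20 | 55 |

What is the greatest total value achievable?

75.5

Best value per unit of size first: P6 34/6≈5.67, P21 36/11≈3.27, P26 55/20≈2.75, P30 17/14≈1.21, P3 19/18≈1.06, P16 20/23≈0.87, P10 10/22≈0.455.
P6: take in full, 6 min for value 34 — 13 left.
Take all of P21 (11 min, value 36) — 2 min left.
2 min left: a 2/20 share of P26 gives 55×2/20 = 5.5.
Total value = 75.5.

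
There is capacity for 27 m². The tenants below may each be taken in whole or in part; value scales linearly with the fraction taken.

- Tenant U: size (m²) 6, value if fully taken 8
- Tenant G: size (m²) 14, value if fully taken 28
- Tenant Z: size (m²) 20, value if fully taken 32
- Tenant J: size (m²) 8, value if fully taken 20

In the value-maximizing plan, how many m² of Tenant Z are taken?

5

Rank by value-to-size ratio: Tenant J 20/8≈2.5, Tenant G 28/14≈2, Tenant Z 32/20≈1.6, Tenant U 8/6≈1.33.
Take all of Tenant J (8 m², value 20) → 19 m² left.
Take all of Tenant G (14 m², value 28) → 5 m² left.
Fill the last 5 m² with part of Tenant Z: 5/20 of it earns 8.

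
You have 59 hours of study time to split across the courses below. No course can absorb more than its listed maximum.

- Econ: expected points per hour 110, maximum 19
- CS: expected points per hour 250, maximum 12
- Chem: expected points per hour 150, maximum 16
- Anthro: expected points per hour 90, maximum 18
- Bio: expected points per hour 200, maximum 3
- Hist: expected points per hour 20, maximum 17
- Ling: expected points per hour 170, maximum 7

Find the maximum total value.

Highest expected points per hour first: CS 250 > Bio 200 > Ling 170 > Chem 150 > Econ 110 > Anthro 90 > Hist 20.
Give CS 12 to hit its cap of 12 → 47 left.
Give Bio 3 to hit its cap of 3 → 44 left.
Give Ling 7 to hit its cap of 7 → 37 left.
Chem takes 16 to reach its cap of 16 → 21 left.
Econ takes 19 to reach its cap of 19 → 2 left.
Anthro has room for 18 but only 2 remain, so it gets 2.
Total = 110×19 + 250×12 + 150×16 + 90×2 + 200×3 + 170×7 = 9460.

9460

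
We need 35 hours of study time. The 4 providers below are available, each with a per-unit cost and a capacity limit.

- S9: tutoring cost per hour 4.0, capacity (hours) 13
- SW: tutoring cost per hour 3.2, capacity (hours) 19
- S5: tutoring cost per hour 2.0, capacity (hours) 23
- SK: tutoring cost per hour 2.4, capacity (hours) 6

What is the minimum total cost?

79.6

Use providers in increasing cost order.
S5 (2.0): use full 23 ; 12 hours to go.
SK (2.4): use full 6 ; 6 hours to go.
Take 6 from SW at 3.2 to finish.
S9: unused.
Cost = 23×2.0 + 6×2.4 + 6×3.2 = 79.6.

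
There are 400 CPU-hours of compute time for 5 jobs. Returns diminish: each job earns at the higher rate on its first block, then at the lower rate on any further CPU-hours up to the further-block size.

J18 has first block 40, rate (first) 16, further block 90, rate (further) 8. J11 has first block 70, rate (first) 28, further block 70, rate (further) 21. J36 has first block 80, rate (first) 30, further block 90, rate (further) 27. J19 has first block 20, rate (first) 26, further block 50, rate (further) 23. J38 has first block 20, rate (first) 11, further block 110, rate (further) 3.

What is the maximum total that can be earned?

Rank every tier by rate: J36/T1 30 > J11/T1 28 > J36/T2 27 > J19/T1 26 > J19/T2 23 > J11/T2 21 > J18/T1 16 > J38/T1 11 > J18/T2 8 > J38/T2 3.
J36/T1 (30): +80 ; 320 left.
J11 T1 at 28: fill all 70 ; 250 left.
Fill J36 T2 block (90 at 27) ; 160 left.
J19 T1 at 26: fill all 20 ; 140 left.
J19/T2 (23): +50 ; 90 left.
Fill J11 T2 block (70 at 21) ; 20 left.
J18 T1 at 16: only 20 left, fill 20.
Total = 30×80 + 28×70 + 27×90 + 26×20 + 23×50 + 21×70 + 16×20 = 10250.

10250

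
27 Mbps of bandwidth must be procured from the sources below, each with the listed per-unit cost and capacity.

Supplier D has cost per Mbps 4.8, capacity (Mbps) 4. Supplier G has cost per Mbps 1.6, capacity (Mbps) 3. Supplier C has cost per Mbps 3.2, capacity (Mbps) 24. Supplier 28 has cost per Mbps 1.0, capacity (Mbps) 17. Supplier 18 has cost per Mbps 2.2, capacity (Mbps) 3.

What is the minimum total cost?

41.2

Use sources in increasing cost order.
Take 17 from Supplier 28 at 1.0 — need 10 more.
Supplier G (1.6): use full 3 — 7 Mbps to go.
Supplier 18 at 2.2: take all 3 Mbps — 4 still needed.
Take 4 from Supplier C at 3.2 to finish.
Supplier D: unused.
Cost = 17×1.0 + 3×1.6 + 3×2.2 + 4×3.2 = 41.2.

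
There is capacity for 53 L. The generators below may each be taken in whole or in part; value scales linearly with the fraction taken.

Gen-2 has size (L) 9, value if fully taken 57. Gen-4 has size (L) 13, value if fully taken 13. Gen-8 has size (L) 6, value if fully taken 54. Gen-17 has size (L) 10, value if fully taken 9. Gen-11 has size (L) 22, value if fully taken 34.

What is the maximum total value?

160.7

Sort by value density: Gen-8 54/6≈9, Gen-2 57/9≈6.33, Gen-11 34/22≈1.55, Gen-4 13/13≈1, Gen-17 9/10≈0.9.
All 6 L of Gen-8 fit (value 54) ; 47 remain.
All 9 L of Gen-2 fit (value 57) ; 38 remain.
Gen-11: take in full, 22 L for value 34 ; 16 left.
All 13 L of Gen-4 fit (value 13) ; 3 remain.
Only 3 L remain; take 3/10 of Gen-17 for value 9×3/10 = 2.7.
Total value = 160.7.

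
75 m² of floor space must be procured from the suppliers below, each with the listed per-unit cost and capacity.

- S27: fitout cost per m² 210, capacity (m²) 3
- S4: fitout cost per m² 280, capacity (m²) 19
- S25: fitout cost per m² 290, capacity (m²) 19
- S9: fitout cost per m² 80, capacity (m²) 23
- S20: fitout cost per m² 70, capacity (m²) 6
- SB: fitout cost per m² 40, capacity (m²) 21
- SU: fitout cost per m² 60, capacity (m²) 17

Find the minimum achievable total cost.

Fill from the cheapest supplier first.
SB at 40: take all 21 m² ; 54 still needed.
Take 17 from SU at 60 ; need 37 more.
S20 at 70: take all 6 m² ; 31 still needed.
S9 at 80: take all 23 m² ; 8 still needed.
S27 at 210: take all 3 m² ; 5 still needed.
Take 5 from S4 at 280 to finish.
S25: unused.
Cost = 21×40 + 17×60 + 6×70 + 23×80 + 3×210 + 5×280 = 6150.

6150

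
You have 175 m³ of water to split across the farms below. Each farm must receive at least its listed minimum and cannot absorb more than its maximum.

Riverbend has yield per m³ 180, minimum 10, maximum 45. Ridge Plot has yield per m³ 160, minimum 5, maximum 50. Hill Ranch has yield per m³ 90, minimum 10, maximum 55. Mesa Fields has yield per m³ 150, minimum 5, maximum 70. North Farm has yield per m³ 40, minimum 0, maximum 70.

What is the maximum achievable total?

Meeting every minimum uses 10+5+10+5+0 = 30 m³, leaving 145.
Highest yield per m³ first: Riverbend 180 > Ridge Plot 160 > Mesa Fields 150 > Hill Ranch 90 > North Farm 40.
Give Riverbend 35 more to hit its cap of 45 ; 110 left.
Ridge Plot takes 45 more to reach its cap of 50 ; 65 left.
Give Mesa Fields 65 more to hit its cap of 70 ; 0 left.
Total = 180×45 + 160×50 + 90×10 + 150×70 = 27500.

27500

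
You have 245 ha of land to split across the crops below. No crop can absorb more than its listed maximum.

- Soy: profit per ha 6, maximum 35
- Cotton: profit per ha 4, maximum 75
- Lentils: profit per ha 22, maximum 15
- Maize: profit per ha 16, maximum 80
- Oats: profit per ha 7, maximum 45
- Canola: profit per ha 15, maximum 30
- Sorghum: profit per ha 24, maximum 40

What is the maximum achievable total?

Order the crops by profit per ha: Sorghum 24 > Lentils 22 > Maize 16 > Canola 15 > Oats 7 > Soy 6 > Cotton 4.
Sorghum: +40 to 40 (cap) — 205 left.
Lentils takes 15 to reach its cap of 15 — 190 left.
Maize takes 80 to reach its cap of 80 — 110 left.
Canola takes 30 to reach its cap of 30 — 80 left.
Oats takes 45 to reach its cap of 45 — 35 left.
Give Soy 35 to hit its cap of 35 — 0 left.
Total = 6×35 + 22×15 + 16×80 + 7×45 + 15×30 + 24×40 = 3545.

3545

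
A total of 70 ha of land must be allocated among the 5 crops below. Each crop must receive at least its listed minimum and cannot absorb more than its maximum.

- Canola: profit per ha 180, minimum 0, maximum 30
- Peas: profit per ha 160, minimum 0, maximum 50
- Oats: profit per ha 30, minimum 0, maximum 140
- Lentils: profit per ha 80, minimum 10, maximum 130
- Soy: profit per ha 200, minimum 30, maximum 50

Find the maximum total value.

Meeting every minimum uses 0+0+0+10+30 = 40 ha, leaving 30.
Highest profit per ha first: Soy 200 > Canola 180 > Peas 160 > Lentils 80 > Oats 30.
Soy takes 20 more to reach its cap of 50 → 10 left.
Canola has room for 30 more but only 10 remain, so it gets 10.
Total = 180×10 + 80×10 + 200×50 = 12600.

12600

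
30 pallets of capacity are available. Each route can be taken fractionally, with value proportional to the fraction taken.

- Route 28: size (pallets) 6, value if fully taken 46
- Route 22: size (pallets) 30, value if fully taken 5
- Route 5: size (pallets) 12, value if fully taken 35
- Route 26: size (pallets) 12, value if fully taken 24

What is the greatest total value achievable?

105

Best value per unit of size first: Route 28 46/6≈7.67, Route 5 35/12≈2.92, Route 26 24/12≈2, Route 22 5/30≈0.167.
Take all of Route 28 (6 pallets, value 46) ; 24 pallets left.
Take all of Route 5 (12 pallets, value 35) ; 12 pallets left.
All 12 pallets of Route 26 fit (value 24) ; 0 remain.
Total value = 105.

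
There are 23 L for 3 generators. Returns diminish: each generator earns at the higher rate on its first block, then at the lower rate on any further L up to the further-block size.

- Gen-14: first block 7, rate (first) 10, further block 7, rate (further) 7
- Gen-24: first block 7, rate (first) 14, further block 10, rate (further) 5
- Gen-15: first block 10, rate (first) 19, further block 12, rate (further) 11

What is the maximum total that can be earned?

354

Order all 6 blocks by rate: Gen-15/first 19 > Gen-24/first 14 > Gen-15/second 11 > Gen-14/first 10 > Gen-14/second 7 > Gen-24/second 5.
Gen-15/first (19): +10 — 13 left.
Gen-24 first at 14: fill all 7 — 6 left.
Gen-15 second at 11: only 6 left, fill 6.
Total = 19×10 + 14×7 + 11×6 = 354.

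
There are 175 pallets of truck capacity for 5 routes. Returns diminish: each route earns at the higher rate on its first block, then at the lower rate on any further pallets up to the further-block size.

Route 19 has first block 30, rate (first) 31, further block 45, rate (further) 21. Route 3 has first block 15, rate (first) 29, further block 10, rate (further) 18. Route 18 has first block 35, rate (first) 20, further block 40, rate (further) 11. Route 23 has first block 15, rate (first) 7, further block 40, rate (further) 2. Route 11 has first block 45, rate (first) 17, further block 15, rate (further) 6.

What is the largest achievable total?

Rank every tier by rate: Route 19/tier1 31 > Route 3/tier1 29 > Route 19/tier2 21 > Route 18/tier1 20 > Route 3/tier2 18 > Route 11/tier1 17 > Route 18/tier2 11 > Route 23/tier1 7 > Route 11/tier2 6 > Route 23/tier2 2.
Route 19/tier1 (31): +30 ; 145 left.
Fill Route 3 tier1 block (15 at 29) ; 130 left.
Route 19/tier2 (21): +45 ; 85 left.
Fill Route 18 tier1 block (35 at 20) ; 50 left.
Route 3 tier2 at 18: fill all 10 ; 40 left.
40 remain; put them into Route 11 tier1 at 17.
Total = 31×30 + 29×15 + 21×45 + 20×35 + 18×10 + 17×40 = 3870.

3870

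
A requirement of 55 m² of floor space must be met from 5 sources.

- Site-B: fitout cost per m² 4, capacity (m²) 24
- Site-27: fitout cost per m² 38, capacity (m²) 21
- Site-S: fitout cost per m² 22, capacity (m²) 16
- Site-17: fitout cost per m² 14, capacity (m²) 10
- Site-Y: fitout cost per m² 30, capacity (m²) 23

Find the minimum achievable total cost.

738

Cheapest first:
Site-B at 4: take all 24 m² ; 31 still needed.
Take 10 from Site-17 at 14 ; need 21 more.
Site-S at 22: take all 16 m² ; 5 still needed.
Take 5 from Site-Y at 30 to finish.
Site-27: unused.
Cost = 24×4 + 10×14 + 16×22 + 5×30 = 738.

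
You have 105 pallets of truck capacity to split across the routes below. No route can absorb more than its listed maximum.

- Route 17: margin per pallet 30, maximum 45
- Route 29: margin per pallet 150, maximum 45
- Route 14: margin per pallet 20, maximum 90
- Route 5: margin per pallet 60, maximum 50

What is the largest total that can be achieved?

Order the routes by margin per pallet: Route 29 150 > Route 5 60 > Route 17 30 > Route 14 20.
Give Route 29 45 to hit its cap of 45 → 60 left.
Route 5: +50 to 50 (cap) → 10 left.
Only 10 left; Route 17 takes them to reach 10.
Total = 30×10 + 150×45 + 60×50 = 10050.

10050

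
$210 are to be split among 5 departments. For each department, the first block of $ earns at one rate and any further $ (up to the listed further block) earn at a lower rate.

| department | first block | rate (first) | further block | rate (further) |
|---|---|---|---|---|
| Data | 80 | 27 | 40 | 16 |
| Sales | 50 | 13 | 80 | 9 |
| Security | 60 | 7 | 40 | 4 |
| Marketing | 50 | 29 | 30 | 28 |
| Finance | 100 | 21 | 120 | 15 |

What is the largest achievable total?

5500

Rank every tier by rate: Marketing/first 29 > Marketing/second 28 > Data/first 27 > Finance/first 21 > Data/second 16 > Finance/second 15 > Sales/first 13 > Sales/second 9 > Security/first 7 > Security/second 4.
Marketing/first (29): +50 → 160 left.
Fill Marketing second block (30 at 28) → 130 left.
Data/first (27): +80 → 50 left.
50 remain; put them into Finance first at 21.
Total = 29×50 + 28×30 + 27×80 + 21×50 = 5500.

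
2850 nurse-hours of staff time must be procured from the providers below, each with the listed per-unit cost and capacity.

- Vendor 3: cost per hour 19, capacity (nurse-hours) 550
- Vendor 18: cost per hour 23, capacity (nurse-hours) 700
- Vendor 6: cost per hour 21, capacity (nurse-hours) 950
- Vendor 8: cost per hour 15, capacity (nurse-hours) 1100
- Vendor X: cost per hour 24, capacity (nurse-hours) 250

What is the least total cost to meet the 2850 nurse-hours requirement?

52650

Fill from the cheapest provider first.
Vendor 8 (15): use full 1100 → 1750 nurse-hours to go.
Take 550 from Vendor 3 at 19 → need 1200 more.
Vendor 6 (21): use full 950 → 250 nurse-hours to go.
Take 250 from Vendor 18 at 23 to finish.
Vendor X: unused.
Cost = 1100×15 + 550×19 + 950×21 + 250×23 = 52650.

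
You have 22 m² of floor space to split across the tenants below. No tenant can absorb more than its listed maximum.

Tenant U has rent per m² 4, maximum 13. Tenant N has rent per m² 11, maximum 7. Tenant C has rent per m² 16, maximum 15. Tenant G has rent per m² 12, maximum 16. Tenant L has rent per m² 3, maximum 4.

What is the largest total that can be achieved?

Order the tenants by rent per m²: Tenant C 16 > Tenant G 12 > Tenant N 11 > Tenant U 4 > Tenant L 3.
Give Tenant C 15 to hit its cap of 15 ; 7 left.
Tenant G has room for 16 but only 7 remain, so it gets 7.
Total = 16×15 + 12×7 = 324.

324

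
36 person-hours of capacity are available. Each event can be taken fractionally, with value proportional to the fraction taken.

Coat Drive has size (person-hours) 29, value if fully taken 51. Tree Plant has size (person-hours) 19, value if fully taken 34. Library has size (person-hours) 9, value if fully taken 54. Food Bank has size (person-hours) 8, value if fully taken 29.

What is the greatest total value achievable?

117

Sort by value density: Library 54/9≈6, Food Bank 29/8≈3.62, Tree Plant 34/19≈1.79, Coat Drive 51/29≈1.76.
Take all of Library (9 person-hours, value 54) → 27 person-hours left.
Food Bank: take in full, 8 person-hours for value 29 → 19 left.
Take all of Tree Plant (19 person-hours, value 34) → 0 person-hours left.
Total value = 117.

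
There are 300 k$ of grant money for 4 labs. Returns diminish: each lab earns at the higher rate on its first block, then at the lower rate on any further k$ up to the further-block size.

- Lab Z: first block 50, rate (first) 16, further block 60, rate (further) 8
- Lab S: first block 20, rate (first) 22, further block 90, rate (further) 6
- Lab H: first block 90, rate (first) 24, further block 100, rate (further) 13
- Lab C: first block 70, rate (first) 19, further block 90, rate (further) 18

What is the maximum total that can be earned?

6030

Treat each block as its own option and order by rate: Lab H/T1 24 > Lab S/T1 22 > Lab C/T1 19 > Lab C/T2 18 > Lab Z/T1 16 > Lab H/T2 13 > Lab Z/T2 8 > Lab S/T2 6.
Fill Lab H T1 block (90 at 24) → 210 left.
Fill Lab S T1 block (20 at 22) → 190 left.
Lab C T1 at 19: fill all 70 → 120 left.
Fill Lab C T2 block (90 at 18) → 30 left.
Lab Z/T1: +30 of 50 at 16; pool empty.
Total = 24×90 + 22×20 + 19×70 + 18×90 + 16×30 = 6030.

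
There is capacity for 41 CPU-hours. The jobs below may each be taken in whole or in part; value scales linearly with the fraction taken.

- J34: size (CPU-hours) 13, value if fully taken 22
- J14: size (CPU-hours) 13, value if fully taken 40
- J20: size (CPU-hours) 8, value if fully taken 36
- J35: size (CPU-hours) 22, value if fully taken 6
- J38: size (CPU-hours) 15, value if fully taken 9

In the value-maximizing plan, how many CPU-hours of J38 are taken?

7

Best value per unit of size first: J20 36/8≈4.5, J14 40/13≈3.08, J34 22/13≈1.69, J38 9/15≈0.6, J35 6/22≈0.273.
All 8 CPU-hours of J20 fit (value 36) → 33 remain.
All 13 CPU-hours of J14 fit (value 40) → 20 remain.
J34: take in full, 13 CPU-hours for value 22 → 7 left.
7 CPU-hours left: a 7/15 share of J38 gives 9×7/15 = 4.2.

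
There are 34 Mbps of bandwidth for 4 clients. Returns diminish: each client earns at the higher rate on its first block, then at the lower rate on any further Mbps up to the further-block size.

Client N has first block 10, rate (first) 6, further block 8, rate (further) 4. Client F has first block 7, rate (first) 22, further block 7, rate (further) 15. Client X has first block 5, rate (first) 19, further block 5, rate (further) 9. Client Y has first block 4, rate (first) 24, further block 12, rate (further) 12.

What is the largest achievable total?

Treat each block as its own option and order by rate: Client Y/tier1 24 > Client F/tier1 22 > Client X/tier1 19 > Client F/tier2 15 > Client Y/tier2 12 > Client X/tier2 9 > Client N/tier1 6 > Client N/tier2 4.
Fill Client Y tier1 block (4 at 24) ; 30 left.
Fill Client F tier1 block (7 at 22) ; 23 left.
Fill Client X tier1 block (5 at 19) ; 18 left.
Client F tier2 at 15: fill all 7 ; 11 left.
Client Y/tier2: +11 of 12 at 12; pool empty.
Total = 24×4 + 22×7 + 19×5 + 15×7 + 12×11 = 582.

582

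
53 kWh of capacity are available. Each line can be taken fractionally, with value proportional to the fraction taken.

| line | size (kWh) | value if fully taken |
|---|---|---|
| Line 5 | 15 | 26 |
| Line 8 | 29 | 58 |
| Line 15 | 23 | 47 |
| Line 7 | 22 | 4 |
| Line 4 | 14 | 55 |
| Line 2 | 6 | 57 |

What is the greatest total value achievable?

Best value per unit of size first: Line 2 57/6≈9.5, Line 4 55/14≈3.93, Line 15 47/23≈2.04, Line 8 58/29≈2, Line 5 26/15≈1.73, Line 7 4/22≈0.182.
All 6 kWh of Line 2 fit (value 57) → 47 remain.
Take all of Line 4 (14 kWh, value 55) → 33 kWh left.
Line 15: take in full, 23 kWh for value 47 → 10 left.
Only 10 kWh remain; take 10/29 of Line 8 for value 58×10/29 = 20.
Total value = 179.

179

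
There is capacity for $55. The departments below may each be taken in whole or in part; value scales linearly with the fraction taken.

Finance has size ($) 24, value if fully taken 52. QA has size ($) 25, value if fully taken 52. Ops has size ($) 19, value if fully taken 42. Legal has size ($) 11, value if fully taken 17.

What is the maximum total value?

Sort by value density: Ops 42/19≈2.21, Finance 52/24≈2.17, QA 52/25≈2.08, Legal 17/11≈1.55.
All 19 $ of Ops fit (value 42) → 36 remain.
All 24 $ of Finance fit (value 52) → 12 remain.
Fill the last 12 $ with part of QA: 12/25 of it earns 24.96.
Total value = 118.96.

118.96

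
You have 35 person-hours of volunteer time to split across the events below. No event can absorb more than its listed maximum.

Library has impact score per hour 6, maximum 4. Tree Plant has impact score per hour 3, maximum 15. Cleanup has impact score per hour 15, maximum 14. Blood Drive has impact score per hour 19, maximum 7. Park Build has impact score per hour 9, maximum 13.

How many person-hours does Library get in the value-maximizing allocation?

1

Highest impact score per hour first: Blood Drive 19 > Cleanup 15 > Park Build 9 > Library 6 > Tree Plant 3.
Blood Drive takes 7 to reach its cap of 7 — 28 left.
Cleanup: +14 to 14 (cap) — 14 left.
Park Build takes 13 to reach its cap of 13 — 1 left.
Only 1 left; Library takes them to reach 1.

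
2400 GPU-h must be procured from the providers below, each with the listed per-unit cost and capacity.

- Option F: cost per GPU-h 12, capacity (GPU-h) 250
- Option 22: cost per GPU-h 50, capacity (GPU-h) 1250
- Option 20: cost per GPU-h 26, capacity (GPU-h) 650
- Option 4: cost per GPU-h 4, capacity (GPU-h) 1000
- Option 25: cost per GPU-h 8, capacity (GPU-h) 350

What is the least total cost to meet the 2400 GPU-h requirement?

Cheapest first:
Take 1000 from Option 4 at 4 ; need 1400 more.
Option 25 (8): use full 350 ; 1050 GPU-h to go.
Option F at 12: take all 250 GPU-h ; 800 still needed.
Option 20 at 26: take all 650 GPU-h ; 150 still needed.
Option 22 (50): take the remaining 150 ; done.
Cost = 1000×4 + 350×8 + 250×12 + 650×26 + 150×50 = 34200.

34200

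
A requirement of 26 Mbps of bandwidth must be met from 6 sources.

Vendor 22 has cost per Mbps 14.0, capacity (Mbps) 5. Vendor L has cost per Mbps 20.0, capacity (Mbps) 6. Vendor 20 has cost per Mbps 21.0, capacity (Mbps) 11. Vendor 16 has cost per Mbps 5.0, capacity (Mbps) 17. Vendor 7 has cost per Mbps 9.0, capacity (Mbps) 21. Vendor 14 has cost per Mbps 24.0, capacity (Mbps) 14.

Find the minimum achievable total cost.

Use sources in increasing cost order.
Vendor 16 at 5.0: take all 17 Mbps — 9 still needed.
Vendor 7 at 9.0: take 9 of its 21 — requirement met.
Vendor 22, Vendor L, Vendor 20, Vendor 14: unused.
Cost = 17×5.0 + 9×9.0 = 166.

166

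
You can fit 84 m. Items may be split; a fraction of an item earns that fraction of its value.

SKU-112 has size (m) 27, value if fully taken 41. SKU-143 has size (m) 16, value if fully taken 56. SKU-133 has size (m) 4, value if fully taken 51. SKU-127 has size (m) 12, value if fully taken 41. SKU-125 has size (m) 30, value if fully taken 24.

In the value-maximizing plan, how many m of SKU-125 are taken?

Sort by value density: SKU-133 51/4≈12.8, SKU-143 56/16≈3.5, SKU-127 41/12≈3.42, SKU-112 41/27≈1.52, SKU-125 24/30≈0.8.
All 4 m of SKU-133 fit (value 51) — 80 remain.
Take all of SKU-143 (16 m, value 56) — 64 m left.
Take all of SKU-127 (12 m, value 41) — 52 m left.
Take all of SKU-112 (27 m, value 41) — 25 m left.
Only 25 m remain; take 25/30 of SKU-125 for value 24×25/30 = 20.

25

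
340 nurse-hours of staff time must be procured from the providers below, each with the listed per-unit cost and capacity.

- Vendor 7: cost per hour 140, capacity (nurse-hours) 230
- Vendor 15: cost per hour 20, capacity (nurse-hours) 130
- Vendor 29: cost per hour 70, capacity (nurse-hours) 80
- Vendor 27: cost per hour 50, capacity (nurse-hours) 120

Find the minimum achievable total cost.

15600

Cheapest first:
Vendor 15 (20): use full 130 — 210 nurse-hours to go.
Vendor 27 (50): use full 120 — 90 nurse-hours to go.
Vendor 29 at 70: take all 80 nurse-hours — 10 still needed.
Vendor 7 at 140: take 10 of its 230 — requirement met.
Cost = 130×20 + 120×50 + 80×70 + 10×140 = 15600.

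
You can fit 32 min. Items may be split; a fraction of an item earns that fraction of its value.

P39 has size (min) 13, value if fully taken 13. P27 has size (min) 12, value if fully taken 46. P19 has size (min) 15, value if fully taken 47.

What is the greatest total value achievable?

98

Sort by value density: P27 46/12≈3.83, P19 47/15≈3.13, P39 13/13≈1.
P27: take in full, 12 min for value 46 ; 20 left.
All 15 min of P19 fit (value 47) ; 5 remain.
Only 5 min remain; take 5/13 of P39 for value 13×5/13 = 5.
Total value = 98.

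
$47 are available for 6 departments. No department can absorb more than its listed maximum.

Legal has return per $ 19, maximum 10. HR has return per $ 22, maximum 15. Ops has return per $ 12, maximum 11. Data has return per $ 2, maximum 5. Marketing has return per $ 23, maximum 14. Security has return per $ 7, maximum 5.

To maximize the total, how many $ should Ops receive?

8

Order the departments by return per $: Marketing 23 > HR 22 > Legal 19 > Ops 12 > Security 7 > Data 2.
Marketing: +14 to 14 (cap) ; 33 left.
HR takes 15 to reach its cap of 15 ; 18 left.
Legal takes 10 to reach its cap of 10 ; 8 left.
Ops: +8 (room for 11) → 8. Pool exhausted.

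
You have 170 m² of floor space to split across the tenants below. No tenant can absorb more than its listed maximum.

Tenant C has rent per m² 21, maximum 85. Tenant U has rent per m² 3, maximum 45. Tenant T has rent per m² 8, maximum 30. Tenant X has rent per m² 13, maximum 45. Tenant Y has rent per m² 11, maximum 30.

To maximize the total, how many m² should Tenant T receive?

Highest rent per m² first: Tenant C 21 > Tenant X 13 > Tenant Y 11 > Tenant T 8 > Tenant U 3.
Tenant C takes 85 to reach its cap of 85 → 85 left.
Tenant X: +45 to 45 (cap) → 40 left.
Tenant Y: +30 to 30 (cap) → 10 left.
Only 10 left; Tenant T takes them to reach 10.

10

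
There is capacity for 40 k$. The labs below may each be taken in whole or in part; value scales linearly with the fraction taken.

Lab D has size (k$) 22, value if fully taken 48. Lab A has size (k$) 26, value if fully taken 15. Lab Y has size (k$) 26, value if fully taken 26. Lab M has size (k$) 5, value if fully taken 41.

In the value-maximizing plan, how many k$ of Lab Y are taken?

Rank by value-to-size ratio: Lab M 41/5≈8.2, Lab D 48/22≈2.18, Lab Y 26/26≈1, Lab A 15/26≈0.577.
All 5 k$ of Lab M fit (value 41) ; 35 remain.
All 22 k$ of Lab D fit (value 48) ; 13 remain.
Fill the last 13 k$ with part of Lab Y: 13/26 of it earns 13.

13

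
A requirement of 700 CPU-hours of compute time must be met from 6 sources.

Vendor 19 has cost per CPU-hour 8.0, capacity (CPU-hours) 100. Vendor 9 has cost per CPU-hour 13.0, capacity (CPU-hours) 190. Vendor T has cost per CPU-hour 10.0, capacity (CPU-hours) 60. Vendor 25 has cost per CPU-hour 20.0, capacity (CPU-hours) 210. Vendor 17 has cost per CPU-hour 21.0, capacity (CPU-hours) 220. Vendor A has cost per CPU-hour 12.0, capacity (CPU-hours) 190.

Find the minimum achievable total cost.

Use sources in increasing cost order.
Take 100 from Vendor 19 at 8.0 → need 600 more.
Take 60 from Vendor T at 10.0 → need 540 more.
Take 190 from Vendor A at 12.0 → need 350 more.
Take 190 from Vendor 9 at 13.0 → need 160 more.
Take 160 from Vendor 25 at 20.0 to finish.
Vendor 17: unused.
Cost = 100×8.0 + 60×10.0 + 190×12.0 + 190×13.0 + 160×20.0 = 9350.

9350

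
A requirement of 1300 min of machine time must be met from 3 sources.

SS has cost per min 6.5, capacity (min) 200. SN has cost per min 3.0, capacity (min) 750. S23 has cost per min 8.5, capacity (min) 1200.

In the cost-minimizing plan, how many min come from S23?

350

Use sources in increasing cost order.
SN at 3.0: take all 750 min — 550 still needed.
SS at 6.5: take all 200 min — 350 still needed.
S23 at 8.5: take 350 of its 1200 — requirement met.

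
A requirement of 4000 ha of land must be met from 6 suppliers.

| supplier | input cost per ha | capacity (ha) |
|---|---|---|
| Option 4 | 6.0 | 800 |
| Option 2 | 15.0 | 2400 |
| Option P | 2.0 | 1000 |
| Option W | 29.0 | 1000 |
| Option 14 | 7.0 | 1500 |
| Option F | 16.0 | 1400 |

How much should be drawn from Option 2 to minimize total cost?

Cheapest first:
Take 1000 from Option P at 2.0 ; need 3000 more.
Option 4 at 6.0: take all 800 ha ; 2200 still needed.
Take 1500 from Option 14 at 7.0 ; need 700 more.
Option 2 (15.0): take the remaining 700 ; done.
Option F, Option W: unused.

700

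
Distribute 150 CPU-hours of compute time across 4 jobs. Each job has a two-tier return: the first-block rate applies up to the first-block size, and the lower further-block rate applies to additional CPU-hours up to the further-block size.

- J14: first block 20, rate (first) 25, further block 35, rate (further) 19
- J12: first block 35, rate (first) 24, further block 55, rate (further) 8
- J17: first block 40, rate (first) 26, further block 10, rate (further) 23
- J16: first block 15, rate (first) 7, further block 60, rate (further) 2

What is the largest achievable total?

3355

Treat each block as its own option and order by rate: J17/tier1 26 > J14/tier1 25 > J12/tier1 24 > J17/tier2 23 > J14/tier2 19 > J12/tier2 8 > J16/tier1 7 > J16/tier2 2.
J17 tier1 at 26: fill all 40 ; 110 left.
J14/tier1 (25): +20 ; 90 left.
J12/tier1 (24): +35 ; 55 left.
J17 tier2 at 23: fill all 10 ; 45 left.
J14/tier2 (19): +35 ; 10 left.
J12 tier2 at 8: only 10 left, fill 10.
Total = 26×40 + 25×20 + 24×35 + 23×10 + 19×35 + 8×10 = 3355.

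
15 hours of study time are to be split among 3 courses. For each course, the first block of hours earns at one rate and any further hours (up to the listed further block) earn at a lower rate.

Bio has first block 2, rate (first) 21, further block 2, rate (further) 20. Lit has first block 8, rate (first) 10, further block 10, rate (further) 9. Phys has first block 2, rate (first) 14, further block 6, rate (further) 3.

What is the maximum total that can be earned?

Treat each block as its own option and order by rate: Bio/tier1 21 > Bio/tier2 20 > Phys/tier1 14 > Lit/tier1 10 > Lit/tier2 9 > Phys/tier2 3.
Bio tier1 at 21: fill all 2 — 13 left.
Bio tier2 at 20: fill all 2 — 11 left.
Phys/tier1 (14): +2 — 9 left.
Fill Lit tier1 block (8 at 10) — 1 left.
Lit tier2 at 9: only 1 left, fill 1.
Total = 21×2 + 20×2 + 14×2 + 10×8 + 9×1 = 199.

199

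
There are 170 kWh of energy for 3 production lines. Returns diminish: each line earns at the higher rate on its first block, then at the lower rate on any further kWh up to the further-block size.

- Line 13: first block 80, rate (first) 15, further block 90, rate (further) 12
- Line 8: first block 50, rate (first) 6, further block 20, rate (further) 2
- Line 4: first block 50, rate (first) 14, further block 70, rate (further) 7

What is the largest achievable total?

Treat each block as its own option and order by rate: Line 13/T1 15 > Line 4/T1 14 > Line 13/T2 12 > Line 4/T2 7 > Line 8/T1 6 > Line 8/T2 2.
Fill Line 13 T1 block (80 at 15) → 90 left.
Fill Line 4 T1 block (50 at 14) → 40 left.
Line 13/T2: +40 of 90 at 12; pool empty.
Total = 15×80 + 14×50 + 12×40 = 2380.

2380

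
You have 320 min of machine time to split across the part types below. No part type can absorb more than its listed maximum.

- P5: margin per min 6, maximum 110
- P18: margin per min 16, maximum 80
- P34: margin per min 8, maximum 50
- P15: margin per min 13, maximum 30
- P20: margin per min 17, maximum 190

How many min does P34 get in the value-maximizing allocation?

Highest margin per min first: P20 17 > P18 16 > P15 13 > P34 8 > P5 6.
P20 takes 190 to reach its cap of 190 → 130 left.
P18 takes 80 to reach its cap of 80 → 50 left.
Give P15 30 to hit its cap of 30 → 20 left.
P34 has room for 50 but only 20 remain, so it gets 20.

20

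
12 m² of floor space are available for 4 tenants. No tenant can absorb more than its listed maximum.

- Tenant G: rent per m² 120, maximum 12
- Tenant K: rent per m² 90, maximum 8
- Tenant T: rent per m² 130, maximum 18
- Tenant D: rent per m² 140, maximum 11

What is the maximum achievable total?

1670

Rank by rent per m²: Tenant D 140 > Tenant T 130 > Tenant G 120 > Tenant K 90.
Tenant D takes 11 to reach its cap of 11 — 1 left.
Tenant T: +1 (room for 18) → 1. Pool exhausted.
Total = 130×1 + 140×11 = 1670.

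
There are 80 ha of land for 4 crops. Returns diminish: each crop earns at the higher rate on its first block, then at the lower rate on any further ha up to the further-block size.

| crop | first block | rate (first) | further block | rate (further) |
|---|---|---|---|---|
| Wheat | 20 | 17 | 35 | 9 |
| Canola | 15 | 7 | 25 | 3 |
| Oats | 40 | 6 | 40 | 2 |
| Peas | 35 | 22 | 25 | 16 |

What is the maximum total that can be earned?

1510

Treat each block as its own option and order by rate: Peas/T1 22 > Wheat/T1 17 > Peas/T2 16 > Wheat/T2 9 > Canola/T1 7 > Oats/T1 6 > Canola/T2 3 > Oats/T2 2.
Fill Peas T1 block (35 at 22) ; 45 left.
Wheat/T1 (17): +20 ; 25 left.
Peas T2 at 16: fill all 25 ; 0 left.
Total = 22×35 + 17×20 + 16×25 = 1510.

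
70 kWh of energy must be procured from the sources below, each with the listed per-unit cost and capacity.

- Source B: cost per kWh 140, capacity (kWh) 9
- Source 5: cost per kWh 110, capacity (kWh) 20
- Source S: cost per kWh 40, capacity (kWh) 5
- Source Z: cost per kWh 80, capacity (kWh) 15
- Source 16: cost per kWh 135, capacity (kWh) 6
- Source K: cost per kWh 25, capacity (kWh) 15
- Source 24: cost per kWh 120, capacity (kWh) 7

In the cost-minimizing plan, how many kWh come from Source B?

Use sources in increasing cost order.
Source K at 25: take all 15 kWh ; 55 still needed.
Source S (40): use full 5 ; 50 kWh to go.
Take 15 from Source Z at 80 ; need 35 more.
Source 5 (110): use full 20 ; 15 kWh to go.
Take 7 from Source 24 at 120 ; need 8 more.
Source 16 (135): use full 6 ; 2 kWh to go.
Take 2 from Source B at 140 to finish.

2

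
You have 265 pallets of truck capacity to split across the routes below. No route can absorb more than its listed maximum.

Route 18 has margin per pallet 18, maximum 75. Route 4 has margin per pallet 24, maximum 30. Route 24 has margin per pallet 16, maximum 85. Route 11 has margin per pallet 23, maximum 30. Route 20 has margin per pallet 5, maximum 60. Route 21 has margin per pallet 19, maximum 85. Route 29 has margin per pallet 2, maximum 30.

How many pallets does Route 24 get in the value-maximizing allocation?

Highest margin per pallet first: Route 4 24 > Route 11 23 > Route 21 19 > Route 18 18 > Route 24 16 > Route 20 5 > Route 29 2.
Route 4 takes 30 to reach its cap of 30 — 235 left.
Route 11 takes 30 to reach its cap of 30 — 205 left.
Route 21 takes 85 to reach its cap of 85 — 120 left.
Route 18: +75 to 75 (cap) — 45 left.
Route 24: +45 (room for 85) → 45. Pool exhausted.

45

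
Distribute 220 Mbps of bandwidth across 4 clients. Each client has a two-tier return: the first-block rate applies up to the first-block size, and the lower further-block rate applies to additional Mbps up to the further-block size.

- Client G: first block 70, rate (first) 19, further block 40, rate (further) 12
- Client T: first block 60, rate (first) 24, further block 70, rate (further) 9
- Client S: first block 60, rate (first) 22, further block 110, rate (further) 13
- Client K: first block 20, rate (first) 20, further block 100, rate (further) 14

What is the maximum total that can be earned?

Rank every tier by rate: Client T/T1 24 > Client S/T1 22 > Client K/T1 20 > Client G/T1 19 > Client K/T2 14 > Client S/T2 13 > Client G/T2 12 > Client T/T2 9.
Client T T1 at 24: fill all 60 → 160 left.
Client S T1 at 22: fill all 60 → 100 left.
Client K/T1 (20): +20 → 80 left.
Client G T1 at 19: fill all 70 → 10 left.
Client K/T2: +10 of 100 at 14; pool empty.
Total = 24×60 + 22×60 + 20×20 + 19×70 + 14×10 = 4630.

4630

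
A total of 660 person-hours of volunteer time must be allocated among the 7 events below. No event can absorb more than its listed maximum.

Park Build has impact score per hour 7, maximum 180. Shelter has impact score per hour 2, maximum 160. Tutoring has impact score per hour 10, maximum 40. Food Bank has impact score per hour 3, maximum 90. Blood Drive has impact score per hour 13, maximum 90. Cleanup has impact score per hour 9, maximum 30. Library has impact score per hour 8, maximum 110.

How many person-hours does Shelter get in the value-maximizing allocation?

Order the events by impact score per hour: Blood Drive 13 > Tutoring 10 > Cleanup 9 > Library 8 > Park Build 7 > Food Bank 3 > Shelter 2.
Give Blood Drive 90 to hit its cap of 90 → 570 left.
Tutoring takes 40 to reach its cap of 40 → 530 left.
Cleanup: +30 to 30 (cap) → 500 left.
Library: +110 to 110 (cap) → 390 left.
Park Build takes 180 to reach its cap of 180 → 210 left.
Food Bank: +90 to 90 (cap) → 120 left.
Shelter: +120 (room for 160) → 120. Pool exhausted.

120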